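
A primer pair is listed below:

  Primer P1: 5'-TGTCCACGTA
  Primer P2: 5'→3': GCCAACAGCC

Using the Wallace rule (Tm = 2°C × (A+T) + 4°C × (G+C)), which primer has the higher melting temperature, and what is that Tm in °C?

Primer P1: A+T=5, G+C=5 → Tm = 2(5)+4(5) = 30°C
Primer P2: A+T=3, G+C=7 → Tm = 2(3)+4(7) = 34°C
30°C vs 34°C → primer P2 is higher.

Primer P2, 34°C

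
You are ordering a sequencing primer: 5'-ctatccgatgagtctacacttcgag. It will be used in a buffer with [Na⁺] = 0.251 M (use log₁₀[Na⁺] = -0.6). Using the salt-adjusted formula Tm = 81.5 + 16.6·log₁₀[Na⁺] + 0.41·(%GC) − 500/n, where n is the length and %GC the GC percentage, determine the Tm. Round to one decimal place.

71.2°C

Length n = 25. G=5, C=7, T=7, A=6
G+C = 12, so %GC = 12/25 × 100 = 48%
Salt term: 16.6 × (-0.6) = -9.96
GC term: 0.41 × 48 = 19.68; length term: −500/25 = −20
Tm = 81.5 + (-9.96) + 19.68 − 20 = 71.22 → 71.2°C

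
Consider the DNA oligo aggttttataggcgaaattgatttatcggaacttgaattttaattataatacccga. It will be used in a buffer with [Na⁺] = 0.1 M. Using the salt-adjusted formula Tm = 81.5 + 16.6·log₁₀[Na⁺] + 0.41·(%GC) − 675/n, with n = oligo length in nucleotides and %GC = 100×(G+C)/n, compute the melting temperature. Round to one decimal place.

64.6°C

Length n = 56. Scanning the sequence gives T=21, A=19, G=10, C=6.
G+C = 16, so %GC = 16/56 × 100 = 28.571%
Salt term: 16.6 × (-1) = -16.6
GC term: 0.41 × 28.571 = 11.714; length term: −675/56 = −12.054
Tm = 81.5 + (-16.6) + 11.714 − 12.054 = 64.56 → 64.6°C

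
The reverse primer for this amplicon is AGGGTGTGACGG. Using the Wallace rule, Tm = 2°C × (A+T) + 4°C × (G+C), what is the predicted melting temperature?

40°C

A=2, G=7, C=1, T=2
So N_AT = 4 and N_GC = 8.
Tm = 2×4 + 4×8 = 40°C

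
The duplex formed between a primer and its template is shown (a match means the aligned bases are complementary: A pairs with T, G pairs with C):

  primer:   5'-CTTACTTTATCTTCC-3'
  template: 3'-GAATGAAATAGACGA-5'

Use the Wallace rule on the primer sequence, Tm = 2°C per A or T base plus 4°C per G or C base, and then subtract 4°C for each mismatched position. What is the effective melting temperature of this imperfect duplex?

32°C

Primer base counts: A=2, T=8, G=0, C=5 → A+T=10, G+C=5
Perfect-match Tm = 2(10) + 4(5) = 20 + 20 = 40°C
Mismatches (positions where the bases are not complementary): 2 (at positions 13, 15)
Effective Tm = 40 − 2×4 = 40 − 8 = 32°C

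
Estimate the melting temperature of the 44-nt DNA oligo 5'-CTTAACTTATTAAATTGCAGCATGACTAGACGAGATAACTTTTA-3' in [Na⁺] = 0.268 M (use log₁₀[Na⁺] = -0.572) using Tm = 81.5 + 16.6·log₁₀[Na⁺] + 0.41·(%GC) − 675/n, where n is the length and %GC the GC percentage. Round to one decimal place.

68.8°C

Length n = 44. Counting bases: G=6, T=15, A=16, C=7
G+C = 13, so %GC = 13/44 × 100 = 29.545%
Salt term: 16.6 × (-0.572) = -9.495
GC term: 0.41 × 29.545 = 12.113; length term: −675/44 = −15.341
Tm = 81.5 + (-9.495) + 12.113 − 15.341 = 68.777 → 68.8°C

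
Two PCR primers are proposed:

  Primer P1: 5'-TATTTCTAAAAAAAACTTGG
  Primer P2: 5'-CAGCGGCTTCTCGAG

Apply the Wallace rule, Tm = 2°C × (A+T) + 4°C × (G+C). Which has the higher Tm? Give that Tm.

Primer P2, 50°C

Primer P1: A+T=16, G+C=4 → Tm = 2(16)+4(4) = 48°C
Primer P2: A+T=5, G+C=10 → Tm = 2(5)+4(10) = 50°C
48°C vs 50°C → primer P2 is higher.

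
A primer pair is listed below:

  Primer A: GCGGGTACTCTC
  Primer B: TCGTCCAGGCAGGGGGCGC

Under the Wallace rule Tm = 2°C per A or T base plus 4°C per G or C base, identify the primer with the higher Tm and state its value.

Primer A: A+T=4, G+C=8 → Tm = 2(4)+4(8) = 40°C
Primer B: A+T=4, G+C=15 → Tm = 2(4)+4(15) = 68°C
40°C vs 68°C → primer B is higher.

Primer B, 68°C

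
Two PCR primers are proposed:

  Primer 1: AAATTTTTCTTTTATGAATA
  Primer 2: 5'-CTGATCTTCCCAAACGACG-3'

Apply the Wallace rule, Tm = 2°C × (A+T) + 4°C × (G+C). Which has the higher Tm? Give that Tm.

Primer 1: A+T=18, G+C=2 → Tm = 2(18)+4(2) = 44°C
Primer 2: A+T=9, G+C=10 → Tm = 2(9)+4(10) = 58°C
44°C vs 58°C → primer 2 is higher.

Primer 2, 58°C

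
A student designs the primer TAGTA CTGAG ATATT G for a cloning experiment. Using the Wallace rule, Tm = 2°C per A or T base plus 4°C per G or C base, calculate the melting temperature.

G=4, C=1, T=6, A=5
A+T = 11, G+C = 5
Tm = 2(11) + 4(5) = 22 + 20 = 42°C

42°C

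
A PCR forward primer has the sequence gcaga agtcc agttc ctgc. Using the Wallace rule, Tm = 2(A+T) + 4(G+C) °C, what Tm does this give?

60°C

Scanning the sequence gives A=4, C=6, T=4, G=5.
AT pairs contribute 8, GC pairs contribute 11.
Tm = 2(8) + 4(11) = 16 + 44 = 60°C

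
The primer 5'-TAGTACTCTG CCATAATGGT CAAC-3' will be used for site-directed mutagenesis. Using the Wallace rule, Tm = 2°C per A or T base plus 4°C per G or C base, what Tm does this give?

Scanning the sequence gives C=6, G=4, A=7, T=7.
AT pairs contribute 14, GC pairs contribute 10.
Tm = 2(14) + 4(10) = 28 + 40 = 68°C

68°C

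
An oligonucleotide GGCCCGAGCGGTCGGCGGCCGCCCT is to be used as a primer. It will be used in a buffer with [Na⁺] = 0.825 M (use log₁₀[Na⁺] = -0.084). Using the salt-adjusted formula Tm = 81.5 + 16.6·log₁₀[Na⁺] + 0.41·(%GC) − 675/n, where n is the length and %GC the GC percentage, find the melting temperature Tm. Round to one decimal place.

89.2°C

Length n = 25. Base counts: G=11, C=11, T=2, A=1
G+C = 22, so %GC = 22/25 × 100 = 88%
Salt term: 16.6 × (-0.084) = -1.394
GC term: 0.41 × 88 = 36.08; length term: −675/25 = −27
Tm = 81.5 + (-1.394) + 36.08 − 27 = 89.186 → 89.2°C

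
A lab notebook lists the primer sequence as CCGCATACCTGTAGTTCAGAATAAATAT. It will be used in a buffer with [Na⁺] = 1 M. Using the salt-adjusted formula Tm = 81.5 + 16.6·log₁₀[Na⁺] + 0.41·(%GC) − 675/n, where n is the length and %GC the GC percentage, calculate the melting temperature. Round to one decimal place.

Length n = 28. Counting bases: C=6, A=10, T=8, G=4
G+C = 10, so %GC = 10/28 × 100 = 35.714%
Salt term: 16.6 × (0) = 0
GC term: 0.41 × 35.714 = 14.643; length term: −675/28 = −24.107
Tm = 81.5 + (0) + 14.643 − 24.107 = 72.036 → 72.0°C

72.0°C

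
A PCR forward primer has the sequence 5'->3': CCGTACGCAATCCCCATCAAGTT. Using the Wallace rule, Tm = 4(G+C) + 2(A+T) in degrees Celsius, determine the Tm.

Scanning the sequence gives G=3, A=6, T=5, C=9.
A+T = 11, G+C = 12
Tm = 2×11 + 4×12 = 70°C

70°C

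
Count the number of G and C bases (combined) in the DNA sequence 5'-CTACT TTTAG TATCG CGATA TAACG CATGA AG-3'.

T=10, G=6, C=6, A=10
Total G or C: 6 + 6 = 12

12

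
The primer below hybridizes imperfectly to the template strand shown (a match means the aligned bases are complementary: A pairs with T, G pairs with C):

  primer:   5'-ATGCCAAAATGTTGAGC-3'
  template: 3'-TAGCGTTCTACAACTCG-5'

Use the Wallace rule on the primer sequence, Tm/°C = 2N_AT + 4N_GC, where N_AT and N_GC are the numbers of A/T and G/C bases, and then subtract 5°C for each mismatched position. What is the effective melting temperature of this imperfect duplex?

33°C

Primer base counts: A=6, T=4, G=4, C=3 → A+T=10, G+C=7
Perfect-match Tm = 2(10) + 4(7) = 20 + 28 = 48°C
Mismatches (positions where the bases are not complementary): 3 (at positions 3, 4, 8)
Effective Tm = 48 − 3×5 = 48 − 15 = 33°C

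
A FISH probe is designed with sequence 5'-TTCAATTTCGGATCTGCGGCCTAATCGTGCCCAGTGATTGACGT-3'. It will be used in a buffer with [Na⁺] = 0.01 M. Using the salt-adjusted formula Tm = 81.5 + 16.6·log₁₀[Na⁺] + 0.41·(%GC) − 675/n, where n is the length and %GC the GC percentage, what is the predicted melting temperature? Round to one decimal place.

Length n = 44. Counting bases: C=11, G=11, T=14, A=8
G+C = 22, so %GC = 22/44 × 100 = 50%
Salt term: 16.6 × (-2) = -33.2
GC term: 0.41 × 50 = 20.5; length term: −675/44 = −15.341
Tm = 81.5 + (-33.2) + 20.5 − 15.341 = 53.459 → 53.5°C

53.5°C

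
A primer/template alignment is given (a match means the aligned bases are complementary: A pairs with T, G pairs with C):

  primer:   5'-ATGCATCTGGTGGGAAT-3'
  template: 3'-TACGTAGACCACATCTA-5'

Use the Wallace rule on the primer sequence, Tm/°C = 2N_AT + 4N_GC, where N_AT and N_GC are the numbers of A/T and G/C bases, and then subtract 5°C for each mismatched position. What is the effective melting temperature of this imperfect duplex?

Primer base counts: A=4, T=5, G=6, C=2 → A+T=9, G+C=8
Perfect-match Tm = 2(9) + 4(8) = 18 + 32 = 50°C
Mismatches (positions where the bases are not complementary): 3 (at positions 13, 14, 15)
Effective Tm = 50 − 3×5 = 50 − 15 = 35°C

35°C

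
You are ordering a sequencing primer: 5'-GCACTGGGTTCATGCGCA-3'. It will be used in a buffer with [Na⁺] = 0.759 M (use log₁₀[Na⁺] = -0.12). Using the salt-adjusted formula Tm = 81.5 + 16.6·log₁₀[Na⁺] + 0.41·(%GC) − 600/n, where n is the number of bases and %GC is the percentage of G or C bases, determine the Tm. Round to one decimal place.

Length n = 18. Counting bases: C=5, A=3, T=4, G=6
G+C = 11, so %GC = 11/18 × 100 = 61.111%
Salt term: 16.6 × (-0.12) = -1.992
GC term: 0.41 × 61.111 = 25.056; length term: −600/18 = −33.333
Tm = 81.5 + (-1.992) + 25.056 − 33.333 = 71.231 → 71.2°C

71.2°C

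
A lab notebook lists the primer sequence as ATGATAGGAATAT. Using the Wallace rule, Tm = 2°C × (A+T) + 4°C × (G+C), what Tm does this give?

Counting bases: A=6, G=3, C=0, T=4
A+T = 10, G+C = 3
Tm = 2(10) + 4(3) = 20 + 12 = 32°C

32°C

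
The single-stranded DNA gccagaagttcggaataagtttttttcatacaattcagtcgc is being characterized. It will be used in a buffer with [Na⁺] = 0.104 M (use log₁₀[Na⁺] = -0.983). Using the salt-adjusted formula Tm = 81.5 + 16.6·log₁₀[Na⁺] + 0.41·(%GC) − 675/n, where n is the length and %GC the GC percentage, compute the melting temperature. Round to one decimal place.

Length n = 42. Base counts: A=12, G=8, C=8, T=14
G+C = 16, so %GC = 16/42 × 100 = 38.095%
Salt term: 16.6 × (-0.983) = -16.318
GC term: 0.41 × 38.095 = 15.619; length term: −675/42 = −16.071
Tm = 81.5 + (-16.318) + 15.619 − 16.071 = 64.73 → 64.7°C

64.7°C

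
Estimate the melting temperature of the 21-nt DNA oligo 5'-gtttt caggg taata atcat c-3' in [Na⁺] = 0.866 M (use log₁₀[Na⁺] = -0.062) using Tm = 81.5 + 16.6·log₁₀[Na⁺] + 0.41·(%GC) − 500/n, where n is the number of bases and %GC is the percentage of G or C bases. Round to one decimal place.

70.3°C

Length n = 21. Base counts: A=6, T=8, C=3, G=4
G+C = 7, so %GC = 7/21 × 100 = 33.333%
Salt term: 16.6 × (-0.062) = -1.029
GC term: 0.41 × 33.333 = 13.667; length term: −500/21 = −23.81
Tm = 81.5 + (-1.029) + 13.667 − 23.81 = 70.328 → 70.3°C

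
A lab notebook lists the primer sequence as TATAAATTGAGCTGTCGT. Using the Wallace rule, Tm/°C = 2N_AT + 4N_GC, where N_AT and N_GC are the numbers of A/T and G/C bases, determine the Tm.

48°C

T=7, A=5, G=4, C=2
AT pairs contribute 12, GC pairs contribute 6.
Tm = 2(12) + 4(6) = 24 + 24 = 48°C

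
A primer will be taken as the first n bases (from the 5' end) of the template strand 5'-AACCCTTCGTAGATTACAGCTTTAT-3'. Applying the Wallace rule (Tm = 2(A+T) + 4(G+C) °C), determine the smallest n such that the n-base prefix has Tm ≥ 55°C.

First 19 bases: AACCCTTCGTAGATTACAG → Tm = 54°C (< 55°C)
First 20 bases: AACCCTTCGTAGATTACAGC → Tm = 58°C (≥ 55°C)
Since every base adds ≥2°C, Tm only increases with n, so the threshold is first crossed at n = 20.

n = 20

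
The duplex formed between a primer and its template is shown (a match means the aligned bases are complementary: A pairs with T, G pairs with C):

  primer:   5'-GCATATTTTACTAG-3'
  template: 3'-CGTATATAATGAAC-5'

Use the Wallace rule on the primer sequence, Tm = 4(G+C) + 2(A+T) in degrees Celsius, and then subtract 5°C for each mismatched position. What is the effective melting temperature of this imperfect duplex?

26°C

Primer base counts: A=4, T=6, G=2, C=2 → A+T=10, G+C=4
Perfect-match Tm = 2(10) + 4(4) = 20 + 16 = 36°C
Mismatches (positions where the bases are not complementary): 2 (at positions 7, 13)
Effective Tm = 36 − 2×5 = 36 − 10 = 26°C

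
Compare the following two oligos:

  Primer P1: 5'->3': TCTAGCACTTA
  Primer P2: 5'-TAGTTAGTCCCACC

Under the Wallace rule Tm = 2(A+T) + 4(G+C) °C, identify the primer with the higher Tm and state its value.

Primer P1: A+T=7, G+C=4 → Tm = 2(7)+4(4) = 30°C
Primer P2: A+T=7, G+C=7 → Tm = 2(7)+4(7) = 42°C
30°C vs 42°C → primer P2 is higher.

Primer P2, 42°C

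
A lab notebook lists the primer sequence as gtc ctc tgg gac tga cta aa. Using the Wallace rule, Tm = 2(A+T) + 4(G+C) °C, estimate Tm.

Counting bases: G=5, C=5, T=5, A=5
So N_AT = 10 and N_GC = 10.
Tm = 4·10 + 2·10 = 40 + 20 = 60°C

60°C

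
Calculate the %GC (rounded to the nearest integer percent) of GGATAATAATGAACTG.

Counting bases: C=1, T=4, A=7, G=4
G+C = 4 + 1 = 5 out of 16 bases
%GC = 5/16 × 100 = 31.25% ≈ 31%

31%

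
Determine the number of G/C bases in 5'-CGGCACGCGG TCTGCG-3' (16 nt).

Counting bases: G=7, C=6, A=1, T=2
Total G or C: 7 + 6 = 13

13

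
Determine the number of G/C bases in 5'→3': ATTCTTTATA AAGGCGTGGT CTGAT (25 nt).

9

Scanning the sequence gives A=6, G=6, C=3, T=10.
G+C = 6 + 3 = 9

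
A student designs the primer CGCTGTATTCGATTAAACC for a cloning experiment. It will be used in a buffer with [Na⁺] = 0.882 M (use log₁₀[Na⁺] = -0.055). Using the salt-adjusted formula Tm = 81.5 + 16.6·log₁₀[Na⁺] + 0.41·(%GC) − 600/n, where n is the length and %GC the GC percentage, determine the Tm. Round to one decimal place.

66.3°C

Length n = 19. Scanning the sequence gives A=5, C=5, G=3, T=6.
G+C = 8, so %GC = 8/19 × 100 = 42.105%
Salt term: 16.6 × (-0.055) = -0.913
GC term: 0.41 × 42.105 = 17.263; length term: −600/19 = −31.579
Tm = 81.5 + (-0.913) + 17.263 − 31.579 = 66.271 → 66.3°C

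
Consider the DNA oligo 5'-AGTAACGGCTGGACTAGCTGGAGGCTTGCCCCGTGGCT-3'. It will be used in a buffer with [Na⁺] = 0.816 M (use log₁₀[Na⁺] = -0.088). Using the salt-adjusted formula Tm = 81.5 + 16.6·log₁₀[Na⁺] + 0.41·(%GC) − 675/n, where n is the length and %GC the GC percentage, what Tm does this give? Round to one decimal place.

Length n = 38. Scanning the sequence gives A=6, T=8, C=10, G=14.
G+C = 24, so %GC = 24/38 × 100 = 63.158%
Salt term: 16.6 × (-0.088) = -1.461
GC term: 0.41 × 63.158 = 25.895; length term: −675/38 = −17.763
Tm = 81.5 + (-1.461) + 25.895 − 17.763 = 88.171 → 88.2°C

88.2°C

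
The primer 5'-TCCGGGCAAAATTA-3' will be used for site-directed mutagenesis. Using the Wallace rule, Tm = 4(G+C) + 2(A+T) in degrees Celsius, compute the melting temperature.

Base counts: G=3, A=5, C=3, T=3
AT pairs contribute 8, GC pairs contribute 6.
Tm = 4·6 + 2·8 = 24 + 16 = 40°C

40°C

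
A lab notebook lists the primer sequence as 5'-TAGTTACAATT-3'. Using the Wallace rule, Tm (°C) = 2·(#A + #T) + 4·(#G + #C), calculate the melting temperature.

A=4, C=1, G=1, T=5
So N_AT = 9 and N_GC = 2.
Tm = 2(9) + 4(2) = 18 + 8 = 26°C

26°C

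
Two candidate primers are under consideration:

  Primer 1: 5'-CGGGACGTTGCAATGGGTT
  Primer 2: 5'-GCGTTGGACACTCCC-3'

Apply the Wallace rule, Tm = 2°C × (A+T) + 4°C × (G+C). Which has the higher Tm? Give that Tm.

Primer 1: A+T=8, G+C=11 → Tm = 2(8)+4(11) = 60°C
Primer 2: A+T=5, G+C=10 → Tm = 2(5)+4(10) = 50°C
60°C vs 50°C → primer 1 is higher.

Primer 1, 60°C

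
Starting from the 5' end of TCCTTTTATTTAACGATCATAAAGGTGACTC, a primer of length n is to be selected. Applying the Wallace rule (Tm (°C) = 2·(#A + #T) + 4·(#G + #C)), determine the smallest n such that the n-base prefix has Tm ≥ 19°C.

n = 8

First 7 bases: TCCTTTT → Tm = 18°C (< 19°C)
First 8 bases: TCCTTTTA → Tm = 20°C (≥ 19°C)
Since every base adds ≥2°C, Tm only increases with n, so the threshold is first crossed at n = 8.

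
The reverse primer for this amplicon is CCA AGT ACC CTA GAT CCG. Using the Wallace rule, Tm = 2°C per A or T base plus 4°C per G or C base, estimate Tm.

A=5, G=3, T=3, C=7
AT pairs contribute 8, GC pairs contribute 10.
Tm = 2×8 + 4×10 = 56°C

56°C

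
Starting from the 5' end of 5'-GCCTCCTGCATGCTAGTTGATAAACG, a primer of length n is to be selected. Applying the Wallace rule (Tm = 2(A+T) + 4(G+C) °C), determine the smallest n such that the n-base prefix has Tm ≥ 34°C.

n = 10

First 9 bases: GCCTCCTGC → Tm = 32°C (< 34°C)
First 10 bases: GCCTCCTGCA → Tm = 34°C (≥ 34°C)
Since every base adds ≥2°C, Tm only increases with n, so the threshold is first crossed at n = 10.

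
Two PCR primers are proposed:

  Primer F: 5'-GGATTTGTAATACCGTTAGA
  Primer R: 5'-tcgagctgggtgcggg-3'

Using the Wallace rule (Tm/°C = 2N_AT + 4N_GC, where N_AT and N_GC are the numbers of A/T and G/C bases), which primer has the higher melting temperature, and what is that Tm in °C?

Primer F: A+T=13, G+C=7 → Tm = 2(13)+4(7) = 54°C
Primer R: A+T=4, G+C=12 → Tm = 2(4)+4(12) = 56°C
54°C vs 56°C → primer R is higher.

Primer R, 56°C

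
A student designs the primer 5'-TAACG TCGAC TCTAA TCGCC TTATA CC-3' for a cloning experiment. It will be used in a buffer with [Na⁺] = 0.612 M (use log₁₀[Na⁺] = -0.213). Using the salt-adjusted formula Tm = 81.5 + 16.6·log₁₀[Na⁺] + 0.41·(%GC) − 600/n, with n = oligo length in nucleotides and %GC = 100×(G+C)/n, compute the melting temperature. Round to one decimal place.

74.0°C

Length n = 27. Counting bases: G=3, T=8, A=7, C=9
G+C = 12, so %GC = 12/27 × 100 = 44.444%
Salt term: 16.6 × (-0.213) = -3.536
GC term: 0.41 × 44.444 = 18.222; length term: −600/27 = −22.222
Tm = 81.5 + (-3.536) + 18.222 − 22.222 = 73.964 → 74.0°C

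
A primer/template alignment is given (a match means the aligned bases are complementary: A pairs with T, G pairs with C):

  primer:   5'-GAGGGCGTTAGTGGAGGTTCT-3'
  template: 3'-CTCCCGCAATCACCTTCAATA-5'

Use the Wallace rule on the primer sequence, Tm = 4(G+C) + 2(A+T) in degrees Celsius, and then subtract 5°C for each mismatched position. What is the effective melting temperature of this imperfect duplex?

56°C

Primer base counts: A=3, T=6, G=10, C=2 → A+T=9, G+C=12
Perfect-match Tm = 2(9) + 4(12) = 18 + 48 = 66°C
Mismatches (positions where the bases are not complementary): 2 (at positions 16, 20)
Effective Tm = 66 − 2×5 = 66 − 10 = 56°C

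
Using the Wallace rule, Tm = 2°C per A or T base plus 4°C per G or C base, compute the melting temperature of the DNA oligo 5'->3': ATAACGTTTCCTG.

36°C

Base counts: A=3, T=5, G=2, C=3
So N_AT = 8 and N_GC = 5.
Tm = 4·5 + 2·8 = 20 + 16 = 36°C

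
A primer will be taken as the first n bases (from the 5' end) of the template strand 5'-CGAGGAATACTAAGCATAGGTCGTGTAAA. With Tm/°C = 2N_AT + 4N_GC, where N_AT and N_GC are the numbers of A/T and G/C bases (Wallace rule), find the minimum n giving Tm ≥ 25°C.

First 8 bases: CGAGGAAT → Tm = 24°C (< 25°C)
First 9 bases: CGAGGAATA → Tm = 26°C (≥ 25°C)
Since every base adds ≥2°C, Tm only increases with n, so the threshold is first crossed at n = 9.

n = 9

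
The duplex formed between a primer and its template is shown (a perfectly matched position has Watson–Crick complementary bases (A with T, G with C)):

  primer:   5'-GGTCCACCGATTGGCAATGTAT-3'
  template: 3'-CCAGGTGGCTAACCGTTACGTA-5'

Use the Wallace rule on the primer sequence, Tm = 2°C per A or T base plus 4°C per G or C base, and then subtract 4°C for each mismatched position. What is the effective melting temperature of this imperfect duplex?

62°C

Primer base counts: A=5, T=6, G=6, C=5 → A+T=11, G+C=11
Perfect-match Tm = 2(11) + 4(11) = 22 + 44 = 66°C
Mismatches (positions where the bases are not complementary): 1 (at position 20)
Effective Tm = 66 − 1×4 = 66 − 4 = 62°C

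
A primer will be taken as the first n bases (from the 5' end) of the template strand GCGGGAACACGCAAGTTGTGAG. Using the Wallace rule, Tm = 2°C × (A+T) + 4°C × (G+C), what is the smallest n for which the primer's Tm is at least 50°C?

n = 15

First 14 bases: GCGGGAACACGCAA → Tm = 46°C (< 50°C)
First 15 bases: GCGGGAACACGCAAG → Tm = 50°C (≥ 50°C)
Each additional base adds 2°C (A/T) or 4°C (G/C), so Tm is non-decreasing in n; n = 15 is the first length to reach 50°C.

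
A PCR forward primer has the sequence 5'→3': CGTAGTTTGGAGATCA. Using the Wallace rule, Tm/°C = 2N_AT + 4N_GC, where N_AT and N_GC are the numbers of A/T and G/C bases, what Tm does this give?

46°C

Base counts: G=5, C=2, A=4, T=5
So N_AT = 9 and N_GC = 7.
Tm = 2(9) + 4(7) = 18 + 28 = 46°C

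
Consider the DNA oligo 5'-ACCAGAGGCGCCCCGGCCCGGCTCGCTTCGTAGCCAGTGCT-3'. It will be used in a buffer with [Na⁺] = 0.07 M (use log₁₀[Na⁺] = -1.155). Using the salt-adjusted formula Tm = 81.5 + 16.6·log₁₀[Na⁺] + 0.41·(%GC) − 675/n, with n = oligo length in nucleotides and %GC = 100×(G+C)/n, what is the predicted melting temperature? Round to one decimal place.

Length n = 41. Base counts: G=13, T=6, A=5, C=17
G+C = 30, so %GC = 30/41 × 100 = 73.171%
Salt term: 16.6 × (-1.155) = -19.173
GC term: 0.41 × 73.171 = 30; length term: −675/41 = −16.463
Tm = 81.5 + (-19.173) + 30 − 16.463 = 75.864 → 75.9°C

75.9°C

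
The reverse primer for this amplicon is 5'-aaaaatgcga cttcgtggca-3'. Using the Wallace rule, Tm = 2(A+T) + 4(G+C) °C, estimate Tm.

58°C

C=4, T=4, G=5, A=7
A+T = 11, G+C = 9
Tm = 2(11) + 4(9) = 22 + 36 = 58°C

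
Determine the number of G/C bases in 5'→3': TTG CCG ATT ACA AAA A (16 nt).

5

Scanning the sequence gives C=3, G=2, T=4, A=7.
Total G or C: 2 + 3 = 5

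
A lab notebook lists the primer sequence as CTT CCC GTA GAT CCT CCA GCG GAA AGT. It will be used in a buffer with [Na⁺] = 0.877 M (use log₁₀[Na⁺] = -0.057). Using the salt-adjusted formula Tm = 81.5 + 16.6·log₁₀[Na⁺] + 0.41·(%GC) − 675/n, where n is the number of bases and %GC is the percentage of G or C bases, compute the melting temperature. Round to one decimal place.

Length n = 27. Base counts: T=6, C=9, A=6, G=6
G+C = 15, so %GC = 15/27 × 100 = 55.556%
Salt term: 16.6 × (-0.057) = -0.946
GC term: 0.41 × 55.556 = 22.778; length term: −675/27 = −25
Tm = 81.5 + (-0.946) + 22.778 − 25 = 78.332 → 78.3°C

78.3°C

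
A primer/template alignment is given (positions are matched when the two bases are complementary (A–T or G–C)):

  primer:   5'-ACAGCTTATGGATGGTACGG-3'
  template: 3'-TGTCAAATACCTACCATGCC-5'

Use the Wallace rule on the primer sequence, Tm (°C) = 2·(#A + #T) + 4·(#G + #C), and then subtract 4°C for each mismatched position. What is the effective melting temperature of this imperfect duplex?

Primer base counts: A=5, T=5, G=7, C=3 → A+T=10, G+C=10
Perfect-match Tm = 2(10) + 4(10) = 20 + 40 = 60°C
Mismatches (positions where the bases are not complementary): 1 (at position 5)
Effective Tm = 60 − 1×4 = 60 − 4 = 56°C

56°C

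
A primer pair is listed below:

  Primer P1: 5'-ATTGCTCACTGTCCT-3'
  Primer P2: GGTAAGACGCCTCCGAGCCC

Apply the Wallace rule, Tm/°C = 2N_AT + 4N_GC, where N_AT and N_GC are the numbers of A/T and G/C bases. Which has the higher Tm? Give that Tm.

Primer P1: A+T=8, G+C=7 → Tm = 2(8)+4(7) = 44°C
Primer P2: A+T=6, G+C=14 → Tm = 2(6)+4(14) = 68°C
44°C vs 68°C → primer P2 is higher.

Primer P2, 68°C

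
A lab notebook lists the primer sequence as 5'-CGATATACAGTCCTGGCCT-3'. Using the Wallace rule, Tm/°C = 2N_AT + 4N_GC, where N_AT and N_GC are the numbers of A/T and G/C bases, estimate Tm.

58°C

Scanning the sequence gives A=4, G=4, T=5, C=6.
AT pairs contribute 9, GC pairs contribute 10.
Tm = 2(9) + 4(10) = 18 + 40 = 58°C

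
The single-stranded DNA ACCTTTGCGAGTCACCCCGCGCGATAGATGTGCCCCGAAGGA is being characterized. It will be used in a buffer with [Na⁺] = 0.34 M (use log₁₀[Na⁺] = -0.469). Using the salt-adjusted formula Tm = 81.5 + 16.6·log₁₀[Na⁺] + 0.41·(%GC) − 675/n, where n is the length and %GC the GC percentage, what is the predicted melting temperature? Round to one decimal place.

Length n = 42. Counting bases: G=12, C=14, T=7, A=9
G+C = 26, so %GC = 26/42 × 100 = 61.905%
Salt term: 16.6 × (-0.469) = -7.785
GC term: 0.41 × 61.905 = 25.381; length term: −675/42 = −16.071
Tm = 81.5 + (-7.785) + 25.381 − 16.071 = 83.025 → 83.0°C

83.0°C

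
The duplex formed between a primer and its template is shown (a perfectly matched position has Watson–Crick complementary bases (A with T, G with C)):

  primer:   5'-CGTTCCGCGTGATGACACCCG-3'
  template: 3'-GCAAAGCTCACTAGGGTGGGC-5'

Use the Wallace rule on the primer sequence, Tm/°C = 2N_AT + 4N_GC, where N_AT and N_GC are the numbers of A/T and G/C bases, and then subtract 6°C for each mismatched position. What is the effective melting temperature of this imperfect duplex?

46°C

Primer base counts: A=3, T=4, G=6, C=8 → A+T=7, G+C=14
Perfect-match Tm = 2(7) + 4(14) = 14 + 56 = 70°C
Mismatches (positions where the bases are not complementary): 4 (at positions 5, 8, 14, 15)
Effective Tm = 70 − 4×6 = 70 − 24 = 46°C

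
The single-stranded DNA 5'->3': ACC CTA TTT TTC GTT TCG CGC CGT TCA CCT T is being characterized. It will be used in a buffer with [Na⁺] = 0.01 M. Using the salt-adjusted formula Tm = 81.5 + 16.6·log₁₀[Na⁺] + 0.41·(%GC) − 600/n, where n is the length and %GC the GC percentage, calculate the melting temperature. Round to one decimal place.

48.8°C

Length n = 31. Base counts: G=4, C=11, T=13, A=3
G+C = 15, so %GC = 15/31 × 100 = 48.387%
Salt term: 16.6 × (-2) = -33.2
GC term: 0.41 × 48.387 = 19.839; length term: −600/31 = −19.355
Tm = 81.5 + (-33.2) + 19.839 − 19.355 = 48.784 → 48.8°C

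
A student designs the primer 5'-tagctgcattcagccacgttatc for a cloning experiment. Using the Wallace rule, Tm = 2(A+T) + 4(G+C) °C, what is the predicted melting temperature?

Scanning the sequence gives C=7, G=4, A=5, T=7.
A+T = 12, G+C = 11
Tm = 2(12) + 4(11) = 24 + 44 = 68°C

68°C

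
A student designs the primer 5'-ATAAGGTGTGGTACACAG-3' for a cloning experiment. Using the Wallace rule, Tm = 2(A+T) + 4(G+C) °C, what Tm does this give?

Counting bases: T=4, C=2, G=6, A=6
A+T = 10, G+C = 8
Tm = 2×10 + 4×8 = 52°C

52°C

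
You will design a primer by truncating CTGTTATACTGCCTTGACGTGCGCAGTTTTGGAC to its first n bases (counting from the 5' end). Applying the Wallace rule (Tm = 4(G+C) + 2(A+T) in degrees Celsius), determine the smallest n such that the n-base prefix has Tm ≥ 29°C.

n = 11

First 10 bases: CTGTTATACT → Tm = 26°C (< 29°C)
First 11 bases: CTGTTATACTG → Tm = 30°C (≥ 29°C)
Each additional base adds 2°C (A/T) or 4°C (G/C), so Tm is non-decreasing in n; n = 11 is the first length to reach 29°C.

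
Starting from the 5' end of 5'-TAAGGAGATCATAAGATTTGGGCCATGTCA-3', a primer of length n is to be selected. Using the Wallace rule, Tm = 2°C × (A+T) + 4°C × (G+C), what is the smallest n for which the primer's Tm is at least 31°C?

n = 12

First 11 bases: TAAGGAGATCA → Tm = 30°C (< 31°C)
First 12 bases: TAAGGAGATCAT → Tm = 32°C (≥ 31°C)
Each additional base adds 2°C (A/T) or 4°C (G/C), so Tm is non-decreasing in n; n = 12 is the first length to reach 31°C.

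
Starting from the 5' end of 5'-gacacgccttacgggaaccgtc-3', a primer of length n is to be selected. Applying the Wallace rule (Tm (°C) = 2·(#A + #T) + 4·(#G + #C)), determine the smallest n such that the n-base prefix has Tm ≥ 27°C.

n = 8

First 7 bases: GACACGC → Tm = 24°C (< 27°C)
First 8 bases: GACACGCC → Tm = 28°C (≥ 27°C)
Each additional base adds 2°C (A/T) or 4°C (G/C), so Tm is non-decreasing in n; n = 8 is the first length to reach 27°C.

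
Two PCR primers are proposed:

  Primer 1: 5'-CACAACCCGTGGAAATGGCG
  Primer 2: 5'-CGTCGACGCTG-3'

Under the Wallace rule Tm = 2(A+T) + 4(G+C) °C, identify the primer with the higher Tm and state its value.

Primer 1: A+T=8, G+C=12 → Tm = 2(8)+4(12) = 64°C
Primer 2: A+T=3, G+C=8 → Tm = 2(3)+4(8) = 38°C
64°C vs 38°C → primer 1 is higher.

Primer 1, 64°C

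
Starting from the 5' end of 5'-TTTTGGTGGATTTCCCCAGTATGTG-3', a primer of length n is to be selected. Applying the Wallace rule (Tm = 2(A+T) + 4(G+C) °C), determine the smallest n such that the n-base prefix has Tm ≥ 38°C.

First 13 bases: TTTTGGTGGATTT → Tm = 34°C (< 38°C)
First 14 bases: TTTTGGTGGATTTC → Tm = 38°C (≥ 38°C)
Since every base adds ≥2°C, Tm only increases with n, so the threshold is first crossed at n = 14.

n = 14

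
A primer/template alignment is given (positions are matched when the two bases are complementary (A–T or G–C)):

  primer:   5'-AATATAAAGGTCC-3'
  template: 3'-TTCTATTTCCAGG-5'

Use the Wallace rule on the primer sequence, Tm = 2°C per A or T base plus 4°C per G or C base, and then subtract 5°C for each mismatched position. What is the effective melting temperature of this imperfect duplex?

29°C

Primer base counts: A=6, T=3, G=2, C=2 → A+T=9, G+C=4
Perfect-match Tm = 2(9) + 4(4) = 18 + 16 = 34°C
Mismatches (positions where the bases are not complementary): 1 (at position 3)
Effective Tm = 34 − 1×5 = 34 − 5 = 29°C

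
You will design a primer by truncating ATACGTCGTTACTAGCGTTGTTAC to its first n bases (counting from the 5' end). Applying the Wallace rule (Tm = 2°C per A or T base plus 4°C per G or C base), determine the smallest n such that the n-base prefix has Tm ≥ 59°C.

First 20 bases: ATACGTCGTTACTAGCGTTG → Tm = 58°C (< 59°C)
First 21 bases: ATACGTCGTTACTAGCGTTGT → Tm = 60°C (≥ 59°C)
Each additional base adds 2°C (A/T) or 4°C (G/C), so Tm is non-decreasing in n; n = 21 is the first length to reach 59°C.

n = 21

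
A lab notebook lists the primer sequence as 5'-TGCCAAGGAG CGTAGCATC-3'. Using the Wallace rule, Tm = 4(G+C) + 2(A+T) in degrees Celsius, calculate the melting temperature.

C=5, G=6, T=3, A=5
A+T = 8, G+C = 11
Tm = 4·11 + 2·8 = 44 + 16 = 60°C

60°C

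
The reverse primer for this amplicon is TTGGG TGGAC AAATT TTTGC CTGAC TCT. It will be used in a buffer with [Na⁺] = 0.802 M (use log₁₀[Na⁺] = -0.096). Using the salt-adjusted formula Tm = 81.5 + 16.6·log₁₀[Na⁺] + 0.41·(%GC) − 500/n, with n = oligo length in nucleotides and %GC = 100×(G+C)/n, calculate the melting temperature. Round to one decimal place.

79.6°C

Length n = 28. Scanning the sequence gives A=5, C=5, T=11, G=7.
G+C = 12, so %GC = 12/28 × 100 = 42.857%
Salt term: 16.6 × (-0.096) = -1.594
GC term: 0.41 × 42.857 = 17.571; length term: −500/28 = −17.857
Tm = 81.5 + (-1.594) + 17.571 − 17.857 = 79.62 → 79.6°C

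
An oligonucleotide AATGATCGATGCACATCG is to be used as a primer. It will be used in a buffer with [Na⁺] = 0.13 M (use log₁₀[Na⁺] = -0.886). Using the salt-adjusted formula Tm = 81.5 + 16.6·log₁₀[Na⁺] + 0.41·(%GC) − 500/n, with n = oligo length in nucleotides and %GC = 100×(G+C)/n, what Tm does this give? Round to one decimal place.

Length n = 18. Counting bases: A=6, G=4, T=4, C=4
G+C = 8, so %GC = 8/18 × 100 = 44.444%
Salt term: 16.6 × (-0.886) = -14.708
GC term: 0.41 × 44.444 = 18.222; length term: −500/18 = −27.778
Tm = 81.5 + (-14.708) + 18.222 − 27.778 = 57.236 → 57.2°C

57.2°C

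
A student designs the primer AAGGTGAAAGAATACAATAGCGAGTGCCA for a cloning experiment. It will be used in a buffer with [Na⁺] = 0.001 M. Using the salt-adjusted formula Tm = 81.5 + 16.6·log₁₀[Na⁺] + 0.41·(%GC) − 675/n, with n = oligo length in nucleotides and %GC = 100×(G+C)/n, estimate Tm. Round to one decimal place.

25.4°C

Length n = 29. C=4, T=4, A=13, G=8
G+C = 12, so %GC = 12/29 × 100 = 41.379%
Salt term: 16.6 × (-3) = -49.8
GC term: 0.41 × 41.379 = 16.965; length term: −675/29 = −23.276
Tm = 81.5 + (-49.8) + 16.965 − 23.276 = 25.389 → 25.4°C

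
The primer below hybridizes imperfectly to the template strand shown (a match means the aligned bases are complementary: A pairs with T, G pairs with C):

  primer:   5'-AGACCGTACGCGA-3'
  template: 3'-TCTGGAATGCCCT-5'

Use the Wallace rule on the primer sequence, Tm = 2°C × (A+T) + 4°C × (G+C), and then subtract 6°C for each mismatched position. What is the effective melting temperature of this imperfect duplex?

30°C

Primer base counts: A=4, T=1, G=4, C=4 → A+T=5, G+C=8
Perfect-match Tm = 2(5) + 4(8) = 10 + 32 = 42°C
Mismatches (positions where the bases are not complementary): 2 (at positions 6, 11)
Effective Tm = 42 − 2×6 = 42 − 12 = 30°C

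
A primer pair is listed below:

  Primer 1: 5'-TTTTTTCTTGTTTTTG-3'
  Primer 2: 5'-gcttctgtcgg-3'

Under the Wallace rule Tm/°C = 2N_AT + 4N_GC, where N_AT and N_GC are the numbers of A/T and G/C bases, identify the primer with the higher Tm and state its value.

Primer 1: A+T=13, G+C=3 → Tm = 2(13)+4(3) = 38°C
Primer 2: A+T=4, G+C=7 → Tm = 2(4)+4(7) = 36°C
38°C vs 36°C → primer 1 is higher.

Primer 1, 38°C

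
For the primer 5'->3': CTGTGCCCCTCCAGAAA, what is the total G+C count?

10

Scanning the sequence gives A=4, T=3, G=3, C=7.
G+C = 3 + 7 = 10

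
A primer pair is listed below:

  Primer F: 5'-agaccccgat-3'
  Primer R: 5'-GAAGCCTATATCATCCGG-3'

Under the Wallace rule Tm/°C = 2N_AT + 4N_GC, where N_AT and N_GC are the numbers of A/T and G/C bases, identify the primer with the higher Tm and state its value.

Primer R, 54°C

Primer F: A+T=4, G+C=6 → Tm = 2(4)+4(6) = 32°C
Primer R: A+T=9, G+C=9 → Tm = 2(9)+4(9) = 54°C
32°C vs 54°C → primer R is higher.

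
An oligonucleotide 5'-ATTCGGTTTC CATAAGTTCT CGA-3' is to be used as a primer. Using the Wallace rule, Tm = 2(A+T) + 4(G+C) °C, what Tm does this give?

64°C

Counting bases: A=5, G=4, T=9, C=5
So N_AT = 14 and N_GC = 9.
Tm = 4·9 + 2·14 = 36 + 28 = 64°C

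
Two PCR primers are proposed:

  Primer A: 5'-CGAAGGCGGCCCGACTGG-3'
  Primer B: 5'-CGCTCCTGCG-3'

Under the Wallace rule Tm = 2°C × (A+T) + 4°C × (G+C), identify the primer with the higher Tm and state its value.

Primer A: A+T=4, G+C=14 → Tm = 2(4)+4(14) = 64°C
Primer B: A+T=2, G+C=8 → Tm = 2(2)+4(8) = 36°C
64°C vs 36°C → primer A is higher.

Primer A, 64°C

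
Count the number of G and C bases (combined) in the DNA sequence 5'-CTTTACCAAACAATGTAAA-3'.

Base counts: G=1, C=4, T=5, A=9
G+C = 1 + 4 = 5

5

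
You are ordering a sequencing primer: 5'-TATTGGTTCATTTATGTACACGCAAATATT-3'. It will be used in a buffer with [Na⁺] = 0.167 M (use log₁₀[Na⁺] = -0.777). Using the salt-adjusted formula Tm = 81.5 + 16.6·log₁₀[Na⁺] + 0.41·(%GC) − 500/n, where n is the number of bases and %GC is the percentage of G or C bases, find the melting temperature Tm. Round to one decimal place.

Length n = 30. Scanning the sequence gives A=9, C=4, G=4, T=13.
G+C = 8, so %GC = 8/30 × 100 = 26.667%
Salt term: 16.6 × (-0.777) = -12.898
GC term: 0.41 × 26.667 = 10.933; length term: −500/30 = −16.667
Tm = 81.5 + (-12.898) + 10.933 − 16.667 = 62.868 → 62.9°C

62.9°C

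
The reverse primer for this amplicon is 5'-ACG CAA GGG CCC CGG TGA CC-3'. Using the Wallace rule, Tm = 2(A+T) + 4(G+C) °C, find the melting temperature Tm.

70°C

Base counts: G=7, A=4, C=8, T=1
A+T = 5, G+C = 15
Tm = 4·15 + 2·5 = 60 + 10 = 70°C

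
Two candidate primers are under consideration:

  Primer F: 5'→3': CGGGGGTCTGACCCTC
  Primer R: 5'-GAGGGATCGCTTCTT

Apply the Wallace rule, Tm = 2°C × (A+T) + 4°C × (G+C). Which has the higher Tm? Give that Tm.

Primer F, 56°C

Primer F: A+T=4, G+C=12 → Tm = 2(4)+4(12) = 56°C
Primer R: A+T=7, G+C=8 → Tm = 2(7)+4(8) = 46°C
56°C vs 46°C → primer F is higher.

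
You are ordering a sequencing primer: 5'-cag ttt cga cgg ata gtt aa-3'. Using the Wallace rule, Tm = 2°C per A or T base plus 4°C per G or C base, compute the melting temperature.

Base counts: A=6, C=3, T=6, G=5
So N_AT = 12 and N_GC = 8.
Tm = 2×12 + 4×8 = 56°C

56°C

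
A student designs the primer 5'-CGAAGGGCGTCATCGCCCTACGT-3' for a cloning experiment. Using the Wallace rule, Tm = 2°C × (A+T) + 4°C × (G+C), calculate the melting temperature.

Base counts: C=8, T=4, G=7, A=4
A+T = 8, G+C = 15
Tm = 4·15 + 2·8 = 60 + 16 = 76°C

76°C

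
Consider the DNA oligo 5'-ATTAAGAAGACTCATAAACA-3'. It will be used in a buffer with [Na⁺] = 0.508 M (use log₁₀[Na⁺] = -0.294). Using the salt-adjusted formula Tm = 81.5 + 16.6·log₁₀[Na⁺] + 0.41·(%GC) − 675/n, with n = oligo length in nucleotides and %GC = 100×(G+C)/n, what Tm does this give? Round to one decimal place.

53.1°C

Length n = 20. Counting bases: G=2, A=11, T=4, C=3
G+C = 5, so %GC = 5/20 × 100 = 25%
Salt term: 16.6 × (-0.294) = -4.88
GC term: 0.41 × 25 = 10.25; length term: −675/20 = −33.75
Tm = 81.5 + (-4.88) + 10.25 − 33.75 = 53.12 → 53.1°C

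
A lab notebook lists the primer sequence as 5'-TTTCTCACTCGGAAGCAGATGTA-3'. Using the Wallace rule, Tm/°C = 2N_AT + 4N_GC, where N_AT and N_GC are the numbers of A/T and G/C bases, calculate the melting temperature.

66°C

Scanning the sequence gives T=7, C=5, G=5, A=6.
AT pairs contribute 13, GC pairs contribute 10.
Tm = 2×13 + 4×10 = 66°C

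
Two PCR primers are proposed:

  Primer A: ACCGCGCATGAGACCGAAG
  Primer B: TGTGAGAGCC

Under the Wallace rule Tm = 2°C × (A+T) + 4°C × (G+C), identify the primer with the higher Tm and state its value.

Primer A: A+T=7, G+C=12 → Tm = 2(7)+4(12) = 62°C
Primer B: A+T=4, G+C=6 → Tm = 2(4)+4(6) = 32°C
62°C vs 32°C → primer A is higher.

Primer A, 62°C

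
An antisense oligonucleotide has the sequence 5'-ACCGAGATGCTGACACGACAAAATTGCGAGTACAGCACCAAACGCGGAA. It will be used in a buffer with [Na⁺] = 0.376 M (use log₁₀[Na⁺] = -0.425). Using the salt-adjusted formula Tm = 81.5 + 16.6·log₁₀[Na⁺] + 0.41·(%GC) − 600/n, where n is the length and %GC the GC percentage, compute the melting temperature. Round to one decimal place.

Length n = 49. Scanning the sequence gives A=19, C=13, T=5, G=12.
G+C = 25, so %GC = 25/49 × 100 = 51.02%
Salt term: 16.6 × (-0.425) = -7.055
GC term: 0.41 × 51.02 = 20.918; length term: −600/49 = −12.245
Tm = 81.5 + (-7.055) + 20.918 − 12.245 = 83.118 → 83.1°C

83.1°C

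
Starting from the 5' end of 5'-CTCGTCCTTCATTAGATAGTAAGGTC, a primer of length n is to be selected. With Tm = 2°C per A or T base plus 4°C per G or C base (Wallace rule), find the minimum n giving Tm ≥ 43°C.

n = 15

First 14 bases: CTCGTCCTTCATTA → Tm = 40°C (< 43°C)
First 15 bases: CTCGTCCTTCATTAG → Tm = 44°C (≥ 43°C)
Since every base adds ≥2°C, Tm only increases with n, so the threshold is first crossed at n = 15.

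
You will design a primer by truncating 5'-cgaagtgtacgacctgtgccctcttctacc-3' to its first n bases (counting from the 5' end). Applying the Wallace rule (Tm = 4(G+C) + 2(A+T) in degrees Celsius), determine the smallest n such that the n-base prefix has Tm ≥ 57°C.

n = 19

First 18 bases: CGAAGTGTACGACCTGTG → Tm = 56°C (< 57°C)
First 19 bases: CGAAGTGTACGACCTGTGC → Tm = 60°C (≥ 57°C)
Since every base adds ≥2°C, Tm only increases with n, so the threshold is first crossed at n = 19.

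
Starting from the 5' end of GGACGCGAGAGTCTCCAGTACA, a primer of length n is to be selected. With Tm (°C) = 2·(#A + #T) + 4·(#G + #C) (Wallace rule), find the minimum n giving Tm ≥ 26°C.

First 6 bases: GGACGC → Tm = 22°C (< 26°C)
First 7 bases: GGACGCG → Tm = 26°C (≥ 26°C)
Since every base adds ≥2°C, Tm only increases with n, so the threshold is first crossed at n = 7.

n = 7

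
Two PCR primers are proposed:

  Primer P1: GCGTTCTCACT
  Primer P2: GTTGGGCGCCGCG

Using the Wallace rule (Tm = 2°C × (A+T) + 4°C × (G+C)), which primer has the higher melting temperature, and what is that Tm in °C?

Primer P1: A+T=5, G+C=6 → Tm = 2(5)+4(6) = 34°C
Primer P2: A+T=2, G+C=11 → Tm = 2(2)+4(11) = 48°C
34°C vs 48°C → primer P2 is higher.

Primer P2, 48°C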